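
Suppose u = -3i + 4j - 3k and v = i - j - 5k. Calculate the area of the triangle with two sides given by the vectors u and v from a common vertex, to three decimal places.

i: 4·(-5) - (-3)·(-1) = -20 - 3 = -23
j: (-3)·1 - (-3)·(-5) = -3 - 15 = -18
k: (-3)·(-1) - 4·1 = 3 - 4 = -1
u × v = (-23, -18, -1)
|u × v| = √((-23)² + (-18)² + (-1)²) = √854 ≈ 29.2233
area = ½ · 29.2233 ≈ 14.612

14.612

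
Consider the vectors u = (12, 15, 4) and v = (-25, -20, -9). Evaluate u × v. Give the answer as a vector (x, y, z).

i: 15·(-9) - 4·(-20) = -135 - (-80) = -55
j: 4·(-25) - 12·(-9) = -100 - (-108) = 8
k: 12·(-20) - 15·(-25) = -240 - (-375) = 135
u × v = (-55, 8, 135)

(-55, 8, 135)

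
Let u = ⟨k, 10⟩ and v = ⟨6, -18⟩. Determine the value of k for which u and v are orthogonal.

u · v = k·6 + 10·(-18) = -180 + 6k
Set equal to 0: 6k = 180, so k = 30.

30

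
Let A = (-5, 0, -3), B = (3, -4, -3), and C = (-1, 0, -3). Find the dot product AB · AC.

32

AB = B − A = (8, -4, 0)
AC = C − A = (4, 0, 0)
AB · AC = 8·4 + (-4)·0 + 0·0 = 32 + 0 + 0 = 32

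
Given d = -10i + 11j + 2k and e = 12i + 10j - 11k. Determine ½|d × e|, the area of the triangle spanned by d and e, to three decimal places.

142.391

i: 11·(-11) - 2·10 = -121 - 20 = -141
j: 2·12 - (-10)·(-11) = 24 - 110 = -86
k: (-10)·10 - 11·12 = -100 - 132 = -232
d × e = (-141, -86, -232)
|d × e| = √((-141)² + (-86)² + (-232)²) = √81101 ≈ 284.7824
area = ½ · 284.7824 ≈ 142.391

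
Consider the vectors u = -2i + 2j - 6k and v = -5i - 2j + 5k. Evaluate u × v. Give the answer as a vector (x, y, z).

(-2, 40, 14)

i: 2·5 - (-6)·(-2) = 10 - 12 = -2
j: (-6)·(-5) - (-2)·5 = 30 - (-10) = 40
k: (-2)·(-2) - 2·(-5) = 4 - (-10) = 14
u × v = (-2, 40, 14)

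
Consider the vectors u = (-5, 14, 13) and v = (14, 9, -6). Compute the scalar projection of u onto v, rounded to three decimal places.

u · v = (-5)·14 + 14·9 + 13·(-6) = -70 + 126 - 78 = -22
|v| = √(196 + 81 + 36) = √313 ≈ 17.6918
comp_v u = -22 / √313 ≈ -1.244

-1.244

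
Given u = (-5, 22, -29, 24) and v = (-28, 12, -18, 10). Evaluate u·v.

u · v = (-5)·(-28) + 22·12 + (-29)·(-18) + 24·10 = 140 + 264 + 522 + 240 = 1166

1166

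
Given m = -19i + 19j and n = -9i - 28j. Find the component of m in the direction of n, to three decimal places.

-12.274

m · n = (-19)·(-9) + 19·(-28) = 171 - 532 = -361
|n| = √(81 + 784) = √865 ≈ 29.4109
comp_n m = -361 / √865 ≈ -12.274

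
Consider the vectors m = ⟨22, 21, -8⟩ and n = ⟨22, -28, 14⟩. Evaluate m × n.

i: 21·14 - (-8)·(-28) = 294 - 224 = 70
j: (-8)·22 - 22·14 = -176 - 308 = -484
k: 22·(-28) - 21·22 = -616 - 462 = -1078
m × n = (70, -484, -1078)

(70, -484, -1078)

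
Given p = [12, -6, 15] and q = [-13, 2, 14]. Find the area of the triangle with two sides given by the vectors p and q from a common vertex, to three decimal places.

i: (-6)·14 - 15·2 = -84 - 30 = -114
j: 15·(-13) - 12·14 = -195 - 168 = -363
k: 12·2 - (-6)·(-13) = 24 - 78 = -54
p × q = (-114, -363, -54)
|p × q| = √((-114)² + (-363)² + (-54)²) = √147681 ≈ 384.2929
area = ½ · 384.2929 ≈ 192.146

192.146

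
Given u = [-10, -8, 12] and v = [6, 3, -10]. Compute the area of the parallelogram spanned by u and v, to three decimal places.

55.172

i: (-8)·(-10) - 12·3 = 80 - 36 = 44
j: 12·6 - (-10)·(-10) = 72 - 100 = -28
k: (-10)·3 - (-8)·6 = -30 - (-48) = 18
u × v = (44, -28, 18)
|u × v| = √(44² + (-28)² + 18²) = √3044 ≈ 55.1725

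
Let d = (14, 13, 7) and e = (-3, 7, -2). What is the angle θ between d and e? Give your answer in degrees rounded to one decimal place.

d · e = 14·(-3) + 13·7 + 7·(-2) = -42 + 91 - 14 = 35
|d|² = 196 + 169 + 49 = 414,  |d| = √414 ≈ 20.346990
|e|² = 9 + 49 + 4 = 62,  |e| = √62 ≈ 7.874008
cos θ = 35 / (20.346990 · 7.874008) ≈ 0.21846
θ = arccos(0.21846) ≈ 77.4°

77.4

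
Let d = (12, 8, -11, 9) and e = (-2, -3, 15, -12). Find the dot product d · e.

d · e = 12·(-2) + 8·(-3) + (-11)·15 + 9·(-12) = -24 - 24 - 165 - 108 = -321

-321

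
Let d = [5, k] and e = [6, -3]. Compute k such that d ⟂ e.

10

d · e = 5·6 + k·(-3) = 30 - 3k
Set equal to 0: -3k = -30, so k = 10.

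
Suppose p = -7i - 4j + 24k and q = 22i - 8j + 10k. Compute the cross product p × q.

i: (-4)·10 - 24·(-8) = -40 - (-192) = 152
j: 24·22 - (-7)·10 = 528 - (-70) = 598
k: (-7)·(-8) - (-4)·22 = 56 - (-88) = 144
p × q = (152, 598, 144)

(152, 598, 144)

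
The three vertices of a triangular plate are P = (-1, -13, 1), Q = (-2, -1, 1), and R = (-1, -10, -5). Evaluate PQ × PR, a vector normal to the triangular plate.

PQ = (-1, 12, 0)
PR = (0, 3, -6)
i: 12·(-6) - 0·3 = -72 - 0 = -72
j: 0·0 - (-1)·(-6) = 0 - 6 = -6
k: (-1)·3 - 12·0 = -3 - 0 = -3
PQ × PR = (-72, -6, -3)

(-72, -6, -3)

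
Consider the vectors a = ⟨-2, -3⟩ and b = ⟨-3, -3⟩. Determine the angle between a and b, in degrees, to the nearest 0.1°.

11.3

a · b = (-2)·(-3) + (-3)·(-3) = 6 + 9 = 15
|a|² = 4 + 9 = 13,  |a| = √13 ≈ 3.605551
|b|² = 9 + 9 = 18,  |b| = √18 ≈ 4.242641
cos θ = 15 / (3.605551 · 4.242641) ≈ 0.98058
θ = arccos(0.98058) ≈ 11.3°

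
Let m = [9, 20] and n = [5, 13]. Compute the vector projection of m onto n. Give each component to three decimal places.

(7.861, 20.438)

m · n = 9·5 + 20·13 = 45 + 260 = 305
|n|² = 25 + 169 = 194
proj_n m = (305/194) · (5, 13) ≈ (7.861, 20.438)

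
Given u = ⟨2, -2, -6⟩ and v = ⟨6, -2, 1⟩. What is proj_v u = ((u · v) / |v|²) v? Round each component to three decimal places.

u · v = 2·6 + (-2)·(-2) + (-6)·1 = 12 + 4 - 6 = 10
|v|² = 36 + 4 + 1 = 41
proj_v u = (10/41) · (6, -2, 1) ≈ (1.463, -0.488, 0.244)

(1.463, -0.488, 0.244)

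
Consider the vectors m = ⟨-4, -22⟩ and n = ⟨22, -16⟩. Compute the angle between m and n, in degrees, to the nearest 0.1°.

64.3

m · n = (-4)·22 + (-22)·(-16) = -88 + 352 = 264
|m|² = 16 + 484 = 500,  |m| = √500 ≈ 22.360680
|n|² = 484 + 256 = 740,  |n| = √740 ≈ 27.202941
cos θ = 264 / (22.360680 · 27.202941) ≈ 0.43401
θ = arccos(0.43401) ≈ 64.3°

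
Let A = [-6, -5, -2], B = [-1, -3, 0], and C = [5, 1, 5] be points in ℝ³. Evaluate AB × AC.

(2, -13, 8)

AB = (5, 2, 2)
AC = (11, 6, 7)
i: 2·7 - 2·6 = 14 - 12 = 2
j: 2·11 - 5·7 = 22 - 35 = -13
k: 5·6 - 2·11 = 30 - 22 = 8
AB × AC = (2, -13, 8)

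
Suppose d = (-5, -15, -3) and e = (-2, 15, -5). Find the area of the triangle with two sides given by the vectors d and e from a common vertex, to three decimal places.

80.290

i: (-15)·(-5) - (-3)·15 = 75 - (-45) = 120
j: (-3)·(-2) - (-5)·(-5) = 6 - 25 = -19
k: (-5)·15 - (-15)·(-2) = -75 - 30 = -105
d × e = (120, -19, -105)
|d × e| = √(120² + (-19)² + (-105)²) = √25786 ≈ 160.5802
area = ½ · 160.5802 ≈ 80.290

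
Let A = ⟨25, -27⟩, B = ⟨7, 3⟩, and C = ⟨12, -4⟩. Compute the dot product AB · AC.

AB = B − A = (-18, 30)
AC = C − A = (-13, 23)
AB · AC = (-18)·(-13) + 30·23 = 234 + 690 = 924

924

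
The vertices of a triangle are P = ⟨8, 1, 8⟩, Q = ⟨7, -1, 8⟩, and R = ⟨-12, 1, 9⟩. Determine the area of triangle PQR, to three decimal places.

20.031

PQ = (-1, -2, 0),  PR = (-20, 0, 1)
i: (-2)·1 - 0·0 = -2 - 0 = -2
j: 0·(-20) - (-1)·1 = 0 - (-1) = 1
k: (-1)·0 - (-2)·(-20) = 0 - 40 = -40
PQ × PR = (-2, 1, -40)
|PQ × PR| = √1605 ≈ 40.0625
area = ½ · 40.0625 ≈ 20.031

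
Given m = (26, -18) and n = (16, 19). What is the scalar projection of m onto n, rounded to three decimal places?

2.979

m · n = 26·16 + (-18)·19 = 416 - 342 = 74
|n| = √(256 + 361) = √617 ≈ 24.8395
comp_n m = 74 / √617 ≈ 2.979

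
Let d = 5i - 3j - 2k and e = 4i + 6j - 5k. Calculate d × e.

(27, 17, 42)

i: (-3)·(-5) - (-2)·6 = 15 - (-12) = 27
j: (-2)·4 - 5·(-5) = -8 - (-25) = 17
k: 5·6 - (-3)·4 = 30 - (-12) = 42
d × e = (27, 17, 42)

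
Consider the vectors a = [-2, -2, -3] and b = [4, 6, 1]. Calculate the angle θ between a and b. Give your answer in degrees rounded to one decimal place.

140.0

a · b = (-2)·4 + (-2)·6 + (-3)·1 = -8 - 12 - 3 = -23
|a|² = 4 + 4 + 9 = 17,  |a| = √17 ≈ 4.123106
|b|² = 16 + 36 + 1 = 53,  |b| = √53 ≈ 7.280110
cos θ = -23 / (4.123106 · 7.280110) ≈ -0.76624
θ = arccos(-0.76624) ≈ 140.0°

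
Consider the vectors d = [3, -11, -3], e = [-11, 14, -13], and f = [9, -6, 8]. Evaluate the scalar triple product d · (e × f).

e × f:
i: 14·8 - (-13)·(-6) = 112 - 78 = 34
j: (-13)·9 - (-11)·8 = -117 - (-88) = -29
k: (-11)·(-6) - 14·9 = 66 - 126 = -60
e × f = (34, -29, -60)
d · (e × f) = 3·34 + (-11)·(-29) + (-3)·(-60) = 102 + 319 + 180 = 601

601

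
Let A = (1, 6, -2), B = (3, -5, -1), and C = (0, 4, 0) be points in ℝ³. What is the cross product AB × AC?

(-20, -5, -15)

AB = (2, -11, 1)
AC = (-1, -2, 2)
i: (-11)·2 - 1·(-2) = -22 - (-2) = -20
j: 1·(-1) - 2·2 = -1 - 4 = -5
k: 2·(-2) - (-11)·(-1) = -4 - 11 = -15
AB × AC = (-20, -5, -15)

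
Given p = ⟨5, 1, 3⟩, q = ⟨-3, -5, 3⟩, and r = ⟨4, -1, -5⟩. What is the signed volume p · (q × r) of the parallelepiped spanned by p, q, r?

q × r:
i: (-5)·(-5) - 3·(-1) = 25 - (-3) = 28
j: 3·4 - (-3)·(-5) = 12 - 15 = -3
k: (-3)·(-1) - (-5)·4 = 3 - (-20) = 23
q × r = (28, -3, 23)
p · (q × r) = 5·28 + 1·(-3) + 3·23 = 140 - 3 + 69 = 206

206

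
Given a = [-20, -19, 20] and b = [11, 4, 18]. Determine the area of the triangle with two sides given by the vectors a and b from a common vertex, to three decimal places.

i: (-19)·18 - 20·4 = -342 - 80 = -422
j: 20·11 - (-20)·18 = 220 - (-360) = 580
k: (-20)·4 - (-19)·11 = -80 - (-209) = 129
a × b = (-422, 580, 129)
|a × b| = √((-422)² + 580² + 129²) = √531125 ≈ 728.7832
area = ½ · 728.7832 ≈ 364.392

364.392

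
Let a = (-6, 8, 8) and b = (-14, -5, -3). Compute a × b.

(16, -130, 142)

i: 8·(-3) - 8·(-5) = -24 - (-40) = 16
j: 8·(-14) - (-6)·(-3) = -112 - 18 = -130
k: (-6)·(-5) - 8·(-14) = 30 - (-112) = 142
a × b = (16, -130, 142)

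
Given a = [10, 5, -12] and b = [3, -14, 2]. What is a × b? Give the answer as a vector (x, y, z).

i: 5·2 - (-12)·(-14) = 10 - 168 = -158
j: (-12)·3 - 10·2 = -36 - 20 = -56
k: 10·(-14) - 5·3 = -140 - 15 = -155
a × b = (-158, -56, -155)

(-158, -56, -155)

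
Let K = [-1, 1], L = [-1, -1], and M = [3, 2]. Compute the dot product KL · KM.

KL = L − K = (0, -2)
KM = M − K = (4, 1)
KL · KM = 0·4 + (-2)·1 = 0 - 2 = -2

-2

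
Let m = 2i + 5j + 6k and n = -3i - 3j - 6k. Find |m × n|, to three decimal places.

16.155

i: 5·(-6) - 6·(-3) = -30 - (-18) = -12
j: 6·(-3) - 2·(-6) = -18 - (-12) = -6
k: 2·(-3) - 5·(-3) = -6 - (-15) = 9
m × n = (-12, -6, 9)
|m × n| = √((-12)² + (-6)² + 9²) = √261 ≈ 16.1555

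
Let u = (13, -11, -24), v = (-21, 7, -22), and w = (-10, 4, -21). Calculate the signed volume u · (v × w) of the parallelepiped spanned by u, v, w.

v × w:
i: 7·(-21) - (-22)·4 = -147 - (-88) = -59
j: (-22)·(-10) - (-21)·(-21) = 220 - 441 = -221
k: (-21)·4 - 7·(-10) = -84 - (-70) = -14
v × w = (-59, -221, -14)
u · (v × w) = 13·(-59) + (-11)·(-221) + (-24)·(-14) = -767 + 2431 + 336 = 2000

2000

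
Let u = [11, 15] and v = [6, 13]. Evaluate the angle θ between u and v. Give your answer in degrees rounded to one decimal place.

11.5

u · v = 11·6 + 15·13 = 66 + 195 = 261
|u|² = 121 + 225 = 346,  |u| = √346 ≈ 18.601075
|v|² = 36 + 169 = 205,  |v| = √205 ≈ 14.317821
cos θ = 261 / (18.601075 · 14.317821) ≈ 0.98000
θ = arccos(0.98000) ≈ 11.5°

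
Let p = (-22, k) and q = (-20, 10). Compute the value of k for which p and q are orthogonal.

-44

p · q = (-22)·(-20) + k·10 = 440 + 10k
Set equal to 0: 10k = -440, so k = -44.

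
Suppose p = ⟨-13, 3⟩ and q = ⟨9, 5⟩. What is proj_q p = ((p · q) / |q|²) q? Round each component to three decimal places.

p · q = (-13)·9 + 3·5 = -117 + 15 = -102
|q|² = 81 + 25 = 106
proj_q p = (-102/106) · (9, 5) ≈ (-8.660, -4.811)

(-8.660, -4.811)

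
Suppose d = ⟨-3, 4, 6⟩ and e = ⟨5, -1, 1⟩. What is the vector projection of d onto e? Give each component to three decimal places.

d · e = (-3)·5 + 4·(-1) + 6·1 = -15 - 4 + 6 = -13
|e|² = 25 + 1 + 1 = 27
proj_e d = (-13/27) · (5, -1, 1) ≈ (-2.407, 0.481, -0.481)

(-2.407, 0.481, -0.481)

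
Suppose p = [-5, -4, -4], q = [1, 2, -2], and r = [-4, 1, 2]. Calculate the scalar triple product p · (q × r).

q × r:
i: 2·2 - (-2)·1 = 4 - (-2) = 6
j: (-2)·(-4) - 1·2 = 8 - 2 = 6
k: 1·1 - 2·(-4) = 1 - (-8) = 9
q × r = (6, 6, 9)
p · (q × r) = (-5)·6 + (-4)·6 + (-4)·9 = -30 - 24 - 36 = -90

-90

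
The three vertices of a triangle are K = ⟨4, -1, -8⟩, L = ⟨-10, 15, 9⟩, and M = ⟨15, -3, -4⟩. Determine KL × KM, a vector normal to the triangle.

KL = (-14, 16, 17)
KM = (11, -2, 4)
i: 16·4 - 17·(-2) = 64 - (-34) = 98
j: 17·11 - (-14)·4 = 187 - (-56) = 243
k: (-14)·(-2) - 16·11 = 28 - 176 = -148
KL × KM = (98, 243, -148)

(98, 243, -148)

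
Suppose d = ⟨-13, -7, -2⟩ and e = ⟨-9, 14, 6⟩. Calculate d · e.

7

d · e = (-13)·(-9) + (-7)·14 + (-2)·6 = 117 - 98 - 12 = 7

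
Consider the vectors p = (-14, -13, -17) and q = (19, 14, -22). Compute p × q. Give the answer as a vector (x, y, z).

i: (-13)·(-22) - (-17)·14 = 286 - (-238) = 524
j: (-17)·19 - (-14)·(-22) = -323 - 308 = -631
k: (-14)·14 - (-13)·19 = -196 - (-247) = 51
p × q = (524, -631, 51)

(524, -631, 51)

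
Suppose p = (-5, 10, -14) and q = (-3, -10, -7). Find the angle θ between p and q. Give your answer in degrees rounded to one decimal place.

86.7

p · q = (-5)·(-3) + 10·(-10) + (-14)·(-7) = 15 - 100 + 98 = 13
|p|² = 25 + 100 + 196 = 321,  |p| = √321 ≈ 17.916473
|q|² = 9 + 100 + 49 = 158,  |q| = √158 ≈ 12.569805
cos θ = 13 / (17.916473 · 12.569805) ≈ 0.05772
θ = arccos(0.05772) ≈ 86.7°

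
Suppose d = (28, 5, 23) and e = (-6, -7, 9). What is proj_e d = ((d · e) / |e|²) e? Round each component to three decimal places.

(-0.145, -0.169, 0.217)

d · e = 28·(-6) + 5·(-7) + 23·9 = -168 - 35 + 207 = 4
|e|² = 36 + 49 + 81 = 166
proj_e d = (4/166) · (-6, -7, 9) ≈ (-0.145, -0.169, 0.217)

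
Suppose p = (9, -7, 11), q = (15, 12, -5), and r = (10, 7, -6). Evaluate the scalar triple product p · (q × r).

q × r:
i: 12·(-6) - (-5)·7 = -72 - (-35) = -37
j: (-5)·10 - 15·(-6) = -50 - (-90) = 40
k: 15·7 - 12·10 = 105 - 120 = -15
q × r = (-37, 40, -15)
p · (q × r) = 9·(-37) + (-7)·40 + 11·(-15) = -333 - 280 - 165 = -778

-778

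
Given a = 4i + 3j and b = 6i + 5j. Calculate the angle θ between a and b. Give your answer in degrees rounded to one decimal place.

2.9

a · b = 4·6 + 3·5 = 24 + 15 = 39
|a|² = 16 + 9 = 25,  |a| = √25 ≈ 5.000000
|b|² = 36 + 25 = 61,  |b| = √61 ≈ 7.810250
cos θ = 39 / (5.000000 · 7.810250) ≈ 0.99869
θ = arccos(0.99869) ≈ 2.9°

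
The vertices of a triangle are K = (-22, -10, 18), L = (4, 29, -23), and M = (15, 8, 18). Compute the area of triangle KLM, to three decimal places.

KL = (26, 39, -41),  KM = (37, 18, 0)
i: 39·0 - (-41)·18 = 0 - (-738) = 738
j: (-41)·37 - 26·0 = -1517 - 0 = -1517
k: 26·18 - 39·37 = 468 - 1443 = -975
KL × KM = (738, -1517, -975)
|KL × KM| = √3796558 ≈ 1948.4758
area = ½ · 1948.4758 ≈ 974.238

974.238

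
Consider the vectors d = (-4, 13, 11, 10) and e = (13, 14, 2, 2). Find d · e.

d · e = (-4)·13 + 13·14 + 11·2 + 10·2 = -52 + 182 + 22 + 20 = 172

172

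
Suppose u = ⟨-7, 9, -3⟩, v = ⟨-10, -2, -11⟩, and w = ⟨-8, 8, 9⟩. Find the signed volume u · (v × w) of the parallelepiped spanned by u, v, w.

1400

v × w:
i: (-2)·9 - (-11)·8 = -18 - (-88) = 70
j: (-11)·(-8) - (-10)·9 = 88 - (-90) = 178
k: (-10)·8 - (-2)·(-8) = -80 - 16 = -96
v × w = (70, 178, -96)
u · (v × w) = (-7)·70 + 9·178 + (-3)·(-96) = -490 + 1602 + 288 = 1400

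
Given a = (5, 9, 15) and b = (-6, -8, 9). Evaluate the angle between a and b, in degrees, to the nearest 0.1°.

82.3

a · b = 5·(-6) + 9·(-8) + 15·9 = -30 - 72 + 135 = 33
|a|² = 25 + 81 + 225 = 331,  |a| = √331 ≈ 18.193405
|b|² = 36 + 64 + 81 = 181,  |b| = √181 ≈ 13.453624
cos θ = 33 / (18.193405 · 13.453624) ≈ 0.13482
θ = arccos(0.13482) ≈ 82.3°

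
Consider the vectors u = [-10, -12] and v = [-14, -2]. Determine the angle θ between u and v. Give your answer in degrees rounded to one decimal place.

u · v = (-10)·(-14) + (-12)·(-2) = 140 + 24 = 164
|u|² = 100 + 144 = 244,  |u| = √244 ≈ 15.620499
|v|² = 196 + 4 = 200,  |v| = √200 ≈ 14.142136
cos θ = 164 / (15.620499 · 14.142136) ≈ 0.74239
θ = arccos(0.74239) ≈ 42.1°

42.1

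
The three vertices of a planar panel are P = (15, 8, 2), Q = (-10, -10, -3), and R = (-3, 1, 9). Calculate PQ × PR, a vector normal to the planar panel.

PQ = (-25, -18, -5)
PR = (-18, -7, 7)
i: (-18)·7 - (-5)·(-7) = -126 - 35 = -161
j: (-5)·(-18) - (-25)·7 = 90 - (-175) = 265
k: (-25)·(-7) - (-18)·(-18) = 175 - 324 = -149
PQ × PR = (-161, 265, -149)

(-161, 265, -149)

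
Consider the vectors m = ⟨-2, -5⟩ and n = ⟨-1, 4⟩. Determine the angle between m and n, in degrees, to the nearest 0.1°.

m · n = (-2)·(-1) + (-5)·4 = 2 - 20 = -18
|m|² = 4 + 25 = 29,  |m| = √29 ≈ 5.385165
|n|² = 1 + 16 = 17,  |n| = √17 ≈ 4.123106
cos θ = -18 / (5.385165 · 4.123106) ≈ -0.81068
θ = arccos(-0.81068) ≈ 144.2°

144.2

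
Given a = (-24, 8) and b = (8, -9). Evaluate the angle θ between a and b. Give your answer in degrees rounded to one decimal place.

150.1

a · b = (-24)·8 + 8·(-9) = -192 - 72 = -264
|a|² = 576 + 64 = 640,  |a| = √640 ≈ 25.298221
|b|² = 64 + 81 = 145,  |b| = √145 ≈ 12.041595
cos θ = -264 / (25.298221 · 12.041595) ≈ -0.86662
θ = arccos(-0.86662) ≈ 150.1°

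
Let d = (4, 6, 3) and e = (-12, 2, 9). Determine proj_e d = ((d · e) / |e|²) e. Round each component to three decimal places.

d · e = 4·(-12) + 6·2 + 3·9 = -48 + 12 + 27 = -9
|e|² = 144 + 4 + 81 = 229
proj_e d = (-9/229) · (-12, 2, 9) ≈ (0.472, -0.079, -0.354)

(0.472, -0.079, -0.354)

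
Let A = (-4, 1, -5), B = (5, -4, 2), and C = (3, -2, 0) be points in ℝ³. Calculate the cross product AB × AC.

(-4, 4, 8)

AB = (9, -5, 7)
AC = (7, -3, 5)
i: (-5)·5 - 7·(-3) = -25 - (-21) = -4
j: 7·7 - 9·5 = 49 - 45 = 4
k: 9·(-3) - (-5)·7 = -27 - (-35) = 8
AB × AC = (-4, 4, 8)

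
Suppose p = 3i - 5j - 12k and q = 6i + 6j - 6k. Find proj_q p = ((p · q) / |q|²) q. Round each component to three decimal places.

(3.333, 3.333, -3.333)

p · q = 3·6 + (-5)·6 + (-12)·(-6) = 18 - 30 + 72 = 60
|q|² = 36 + 36 + 36 = 108
proj_q p = (60/108) · (6, 6, -6) ≈ (3.333, 3.333, -3.333)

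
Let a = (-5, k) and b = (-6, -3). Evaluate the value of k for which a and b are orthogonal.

a · b = (-5)·(-6) + k·(-3) = 30 - 3k
Set equal to 0: -3k = -30, so k = 10.

10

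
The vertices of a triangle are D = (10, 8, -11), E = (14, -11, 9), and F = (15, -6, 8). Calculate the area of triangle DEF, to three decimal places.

DE = (4, -19, 20),  DF = (5, -14, 19)
i: (-19)·19 - 20·(-14) = -361 - (-280) = -81
j: 20·5 - 4·19 = 100 - 76 = 24
k: 4·(-14) - (-19)·5 = -56 - (-95) = 39
DE × DF = (-81, 24, 39)
|DE × DF| = √8658 ≈ 93.0484
area = ½ · 93.0484 ≈ 46.524

46.524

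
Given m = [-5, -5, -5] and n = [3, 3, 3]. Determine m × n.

(0, 0, 0)

i: (-5)·3 - (-5)·3 = -15 - (-15) = 0
j: (-5)·3 - (-5)·3 = -15 - (-15) = 0
k: (-5)·3 - (-5)·3 = -15 - (-15) = 0
m × n = (0, 0, 0)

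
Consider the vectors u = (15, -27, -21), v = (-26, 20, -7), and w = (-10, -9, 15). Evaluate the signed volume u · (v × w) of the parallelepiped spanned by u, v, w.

-17979

v × w:
i: 20·15 - (-7)·(-9) = 300 - 63 = 237
j: (-7)·(-10) - (-26)·15 = 70 - (-390) = 460
k: (-26)·(-9) - 20·(-10) = 234 - (-200) = 434
v × w = (237, 460, 434)
u · (v × w) = 15·237 + (-27)·460 + (-21)·434 = 3555 - 12420 - 9114 = -17979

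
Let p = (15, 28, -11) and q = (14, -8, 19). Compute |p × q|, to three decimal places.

i: 28·19 - (-11)·(-8) = 532 - 88 = 444
j: (-11)·14 - 15·19 = -154 - 285 = -439
k: 15·(-8) - 28·14 = -120 - 392 = -512
p × q = (444, -439, -512)
|p × q| = √(444² + (-439)² + (-512)²) = √652001 ≈ 807.4658

807.466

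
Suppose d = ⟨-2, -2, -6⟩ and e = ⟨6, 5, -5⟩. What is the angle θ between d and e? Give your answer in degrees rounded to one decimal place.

d · e = (-2)·6 + (-2)·5 + (-6)·(-5) = -12 - 10 + 30 = 8
|d|² = 4 + 4 + 36 = 44,  |d| = √44 ≈ 6.633250
|e|² = 36 + 25 + 25 = 86,  |e| = √86 ≈ 9.273618
cos θ = 8 / (6.633250 · 9.273618) ≈ 0.13005
θ = arccos(0.13005) ≈ 82.5°

82.5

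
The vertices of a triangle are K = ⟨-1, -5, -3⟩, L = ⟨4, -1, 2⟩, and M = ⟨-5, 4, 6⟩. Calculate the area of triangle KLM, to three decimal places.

44.797

KL = (5, 4, 5),  KM = (-4, 9, 9)
i: 4·9 - 5·9 = 36 - 45 = -9
j: 5·(-4) - 5·9 = -20 - 45 = -65
k: 5·9 - 4·(-4) = 45 - (-16) = 61
KL × KM = (-9, -65, 61)
|KL × KM| = √8027 ≈ 89.5935
area = ½ · 89.5935 ≈ 44.797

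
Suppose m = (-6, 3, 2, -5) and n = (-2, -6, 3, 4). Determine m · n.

m · n = (-6)·(-2) + 3·(-6) + 2·3 + (-5)·4 = 12 - 18 + 6 - 20 = -20

-20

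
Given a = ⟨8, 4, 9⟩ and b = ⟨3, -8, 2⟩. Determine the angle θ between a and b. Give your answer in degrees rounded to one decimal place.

a · b = 8·3 + 4·(-8) + 9·2 = 24 - 32 + 18 = 10
|a|² = 64 + 16 + 81 = 161,  |a| = √161 ≈ 12.688578
|b|² = 9 + 64 + 4 = 77,  |b| = √77 ≈ 8.774964
cos θ = 10 / (12.688578 · 8.774964) ≈ 0.08981
θ = arccos(0.08981) ≈ 84.8°

84.8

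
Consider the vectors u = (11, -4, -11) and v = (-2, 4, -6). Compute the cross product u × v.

i: (-4)·(-6) - (-11)·4 = 24 - (-44) = 68
j: (-11)·(-2) - 11·(-6) = 22 - (-66) = 88
k: 11·4 - (-4)·(-2) = 44 - 8 = 36
u × v = (68, 88, 36)

(68, 88, 36)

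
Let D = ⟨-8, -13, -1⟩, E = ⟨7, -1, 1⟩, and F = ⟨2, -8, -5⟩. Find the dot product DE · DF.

202

DE = E − D = (15, 12, 2)
DF = F − D = (10, 5, -4)
DE · DF = 15·10 + 12·5 + 2·(-4) = 150 + 60 - 8 = 202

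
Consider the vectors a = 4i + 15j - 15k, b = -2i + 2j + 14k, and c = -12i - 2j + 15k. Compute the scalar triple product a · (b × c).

b × c:
i: 2·15 - 14·(-2) = 30 - (-28) = 58
j: 14·(-12) - (-2)·15 = -168 - (-30) = -138
k: (-2)·(-2) - 2·(-12) = 4 - (-24) = 28
b × c = (58, -138, 28)
a · (b × c) = 4·58 + 15·(-138) + (-15)·28 = 232 - 2070 - 420 = -2258

-2258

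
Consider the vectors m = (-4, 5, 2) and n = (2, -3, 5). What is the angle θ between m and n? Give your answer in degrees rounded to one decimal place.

m · n = (-4)·2 + 5·(-3) + 2·5 = -8 - 15 + 10 = -13
|m|² = 16 + 25 + 4 = 45,  |m| = √45 ≈ 6.708204
|n|² = 4 + 9 + 25 = 38,  |n| = √38 ≈ 6.164414
cos θ = -13 / (6.708204 · 6.164414) ≈ -0.31437
θ = arccos(-0.31437) ≈ 108.3°

108.3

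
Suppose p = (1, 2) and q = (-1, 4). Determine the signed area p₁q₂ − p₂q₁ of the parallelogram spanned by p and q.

6

1·4 - 2·(-1) = 4 - (-2) = 6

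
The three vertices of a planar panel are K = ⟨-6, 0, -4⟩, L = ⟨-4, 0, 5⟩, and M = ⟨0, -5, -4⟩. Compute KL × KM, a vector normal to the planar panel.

KL = (2, 0, 9)
KM = (6, -5, 0)
i: 0·0 - 9·(-5) = 0 - (-45) = 45
j: 9·6 - 2·0 = 54 - 0 = 54
k: 2·(-5) - 0·6 = -10 - 0 = -10
KL × KM = (45, 54, -10)

(45, 54, -10)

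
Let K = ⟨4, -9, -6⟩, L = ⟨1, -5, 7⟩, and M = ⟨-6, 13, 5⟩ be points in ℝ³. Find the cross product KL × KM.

(-242, -97, -26)

KL = (-3, 4, 13)
KM = (-10, 22, 11)
i: 4·11 - 13·22 = 44 - 286 = -242
j: 13·(-10) - (-3)·11 = -130 - (-33) = -97
k: (-3)·22 - 4·(-10) = -66 - (-40) = -26
KL × KM = (-242, -97, -26)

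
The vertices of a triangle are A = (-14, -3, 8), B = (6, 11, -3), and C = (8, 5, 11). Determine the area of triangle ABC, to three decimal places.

180.283

AB = (20, 14, -11),  AC = (22, 8, 3)
i: 14·3 - (-11)·8 = 42 - (-88) = 130
j: (-11)·22 - 20·3 = -242 - 60 = -302
k: 20·8 - 14·22 = 160 - 308 = -148
AB × AC = (130, -302, -148)
|AB × AC| = √130008 ≈ 360.5662
area = ½ · 360.5662 ≈ 180.283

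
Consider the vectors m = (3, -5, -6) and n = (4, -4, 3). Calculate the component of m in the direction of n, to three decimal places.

2.186

m · n = 3·4 + (-5)·(-4) + (-6)·3 = 12 + 20 - 18 = 14
|n| = √(16 + 16 + 9) = √41 ≈ 6.4031
comp_n m = 14 / √41 ≈ 2.186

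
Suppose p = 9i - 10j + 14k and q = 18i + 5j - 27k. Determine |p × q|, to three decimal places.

i: (-10)·(-27) - 14·5 = 270 - 70 = 200
j: 14·18 - 9·(-27) = 252 - (-243) = 495
k: 9·5 - (-10)·18 = 45 - (-180) = 225
p × q = (200, 495, 225)
|p × q| = √(200² + 495² + 225²) = √335650 ≈ 579.3531

579.353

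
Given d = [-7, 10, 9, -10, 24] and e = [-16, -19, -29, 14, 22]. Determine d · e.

d · e = (-7)·(-16) + 10·(-19) + 9·(-29) + (-10)·14 + 24·22 = 112 - 190 - 261 - 140 + 528 = 49

49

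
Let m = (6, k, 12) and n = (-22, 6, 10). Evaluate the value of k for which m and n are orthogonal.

2

m · n = 6·(-22) + k·6 + 12·10 = -12 + 6k
Set equal to 0: 6k = 12, so k = 2.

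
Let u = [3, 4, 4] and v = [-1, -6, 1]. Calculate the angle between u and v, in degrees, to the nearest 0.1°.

u · v = 3·(-1) + 4·(-6) + 4·1 = -3 - 24 + 4 = -23
|u|² = 9 + 16 + 16 = 41,  |u| = √41 ≈ 6.403124
|v|² = 1 + 36 + 1 = 38,  |v| = √38 ≈ 6.164414
cos θ = -23 / (6.403124 · 6.164414) ≈ -0.58270
θ = arccos(-0.58270) ≈ 125.6°

125.6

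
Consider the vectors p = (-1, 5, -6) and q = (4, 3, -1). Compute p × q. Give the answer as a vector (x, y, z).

i: 5·(-1) - (-6)·3 = -5 - (-18) = 13
j: (-6)·4 - (-1)·(-1) = -24 - 1 = -25
k: (-1)·3 - 5·4 = -3 - 20 = -23
p × q = (13, -25, -23)

(13, -25, -23)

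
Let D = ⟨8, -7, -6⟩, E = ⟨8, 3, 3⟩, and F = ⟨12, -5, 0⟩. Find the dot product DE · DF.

DE = E − D = (0, 10, 9)
DF = F − D = (4, 2, 6)
DE · DF = 0·4 + 10·2 + 9·6 = 0 + 20 + 54 = 74

74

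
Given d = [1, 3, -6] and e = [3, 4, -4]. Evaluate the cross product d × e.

i: 3·(-4) - (-6)·4 = -12 - (-24) = 12
j: (-6)·3 - 1·(-4) = -18 - (-4) = -14
k: 1·4 - 3·3 = 4 - 9 = -5
d × e = (12, -14, -5)

(12, -14, -5)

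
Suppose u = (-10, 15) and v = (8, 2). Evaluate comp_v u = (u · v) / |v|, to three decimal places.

-6.063

u · v = (-10)·8 + 15·2 = -80 + 30 = -50
|v| = √(64 + 4) = √68 ≈ 8.2462
comp_v u = -50 / √68 ≈ -6.063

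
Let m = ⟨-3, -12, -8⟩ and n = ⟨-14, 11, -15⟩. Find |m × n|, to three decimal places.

341.634

i: (-12)·(-15) - (-8)·11 = 180 - (-88) = 268
j: (-8)·(-14) - (-3)·(-15) = 112 - 45 = 67
k: (-3)·11 - (-12)·(-14) = -33 - 168 = -201
m × n = (268, 67, -201)
|m × n| = √(268² + 67² + (-201)²) = √116714 ≈ 341.6343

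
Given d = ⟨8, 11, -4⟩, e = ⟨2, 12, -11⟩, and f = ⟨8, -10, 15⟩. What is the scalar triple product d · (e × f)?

-274

e × f:
i: 12·15 - (-11)·(-10) = 180 - 110 = 70
j: (-11)·8 - 2·15 = -88 - 30 = -118
k: 2·(-10) - 12·8 = -20 - 96 = -116
e × f = (70, -118, -116)
d · (e × f) = 8·70 + 11·(-118) + (-4)·(-116) = 560 - 1298 + 464 = -274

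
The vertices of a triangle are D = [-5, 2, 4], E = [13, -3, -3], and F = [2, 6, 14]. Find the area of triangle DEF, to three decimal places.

DE = (18, -5, -7),  DF = (7, 4, 10)
i: (-5)·10 - (-7)·4 = -50 - (-28) = -22
j: (-7)·7 - 18·10 = -49 - 180 = -229
k: 18·4 - (-5)·7 = 72 - (-35) = 107
DE × DF = (-22, -229, 107)
|DE × DF| = √64374 ≈ 253.7203
area = ½ · 253.7203 ≈ 126.860

126.860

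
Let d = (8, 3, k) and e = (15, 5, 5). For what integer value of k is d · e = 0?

d · e = 8·15 + 3·5 + k·5 = 135 + 5k
Set equal to 0: 5k = -135, so k = -27.

-27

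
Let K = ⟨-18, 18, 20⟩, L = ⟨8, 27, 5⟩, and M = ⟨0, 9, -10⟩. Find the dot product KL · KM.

KL = L − K = (26, 9, -15)
KM = M − K = (18, -9, -30)
KL · KM = 26·18 + 9·(-9) + (-15)·(-30) = 468 - 81 + 450 = 837

837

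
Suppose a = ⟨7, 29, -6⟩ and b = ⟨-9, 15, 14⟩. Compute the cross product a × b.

(496, -44, 366)

i: 29·14 - (-6)·15 = 406 - (-90) = 496
j: (-6)·(-9) - 7·14 = 54 - 98 = -44
k: 7·15 - 29·(-9) = 105 - (-261) = 366
a × b = (496, -44, 366)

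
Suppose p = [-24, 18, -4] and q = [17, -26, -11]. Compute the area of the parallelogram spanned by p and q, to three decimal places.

i: 18·(-11) - (-4)·(-26) = -198 - 104 = -302
j: (-4)·17 - (-24)·(-11) = -68 - 264 = -332
k: (-24)·(-26) - 18·17 = 624 - 306 = 318
p × q = (-302, -332, 318)
|p × q| = √((-302)² + (-332)² + 318²) = √302552 ≈ 550.0473

550.047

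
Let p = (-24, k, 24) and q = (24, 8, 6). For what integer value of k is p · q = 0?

p · q = (-24)·24 + k·8 + 24·6 = -432 + 8k
Set equal to 0: 8k = 432, so k = 54.

54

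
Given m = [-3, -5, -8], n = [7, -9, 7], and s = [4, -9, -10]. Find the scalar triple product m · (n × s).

n × s:
i: (-9)·(-10) - 7·(-9) = 90 - (-63) = 153
j: 7·4 - 7·(-10) = 28 - (-70) = 98
k: 7·(-9) - (-9)·4 = -63 - (-36) = -27
n × s = (153, 98, -27)
m · (n × s) = (-3)·153 + (-5)·98 + (-8)·(-27) = -459 - 490 + 216 = -733

-733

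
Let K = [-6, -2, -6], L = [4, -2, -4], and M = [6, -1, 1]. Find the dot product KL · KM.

KL = L − K = (10, 0, 2)
KM = M − K = (12, 1, 7)
KL · KM = 10·12 + 0·1 + 2·7 = 120 + 0 + 14 = 134

134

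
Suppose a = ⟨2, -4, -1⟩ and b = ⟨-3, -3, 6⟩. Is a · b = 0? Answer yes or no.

a · b = 2·(-3) + (-4)·(-3) + (-1)·6 = -6 + 12 - 6 = 0
Zero, so the vectors are orthogonal.

yes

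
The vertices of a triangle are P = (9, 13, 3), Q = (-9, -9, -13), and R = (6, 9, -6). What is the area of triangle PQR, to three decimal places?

PQ = (-18, -22, -16),  PR = (-3, -4, -9)
i: (-22)·(-9) - (-16)·(-4) = 198 - 64 = 134
j: (-16)·(-3) - (-18)·(-9) = 48 - 162 = -114
k: (-18)·(-4) - (-22)·(-3) = 72 - 66 = 6
PQ × PR = (134, -114, 6)
|PQ × PR| = √30988 ≈ 176.0341
area = ½ · 176.0341 ≈ 88.017

88.017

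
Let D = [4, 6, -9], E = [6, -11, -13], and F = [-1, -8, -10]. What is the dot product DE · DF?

DE = E − D = (2, -17, -4)
DF = F − D = (-5, -14, -1)
DE · DF = 2·(-5) + (-17)·(-14) + (-4)·(-1) = -10 + 238 + 4 = 232

232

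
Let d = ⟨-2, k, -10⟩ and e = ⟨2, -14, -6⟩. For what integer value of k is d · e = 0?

4

d · e = (-2)·2 + k·(-14) + (-10)·(-6) = 56 - 14k
Set equal to 0: -14k = -56, so k = 4.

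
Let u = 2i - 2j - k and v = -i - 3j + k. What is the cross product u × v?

i: (-2)·1 - (-1)·(-3) = -2 - 3 = -5
j: (-1)·(-1) - 2·1 = 1 - 2 = -1
k: 2·(-3) - (-2)·(-1) = -6 - 2 = -8
u × v = (-5, -1, -8)

(-5, -1, -8)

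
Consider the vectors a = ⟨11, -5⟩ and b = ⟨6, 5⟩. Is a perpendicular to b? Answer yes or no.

a · b = 11·6 + (-5)·5 = 66 - 25 = 41
Nonzero, so the vectors are not orthogonal.

no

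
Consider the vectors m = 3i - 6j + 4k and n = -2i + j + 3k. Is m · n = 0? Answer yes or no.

m · n = 3·(-2) + (-6)·1 + 4·3 = -6 - 6 + 12 = 0
Zero, so the vectors are orthogonal.

yes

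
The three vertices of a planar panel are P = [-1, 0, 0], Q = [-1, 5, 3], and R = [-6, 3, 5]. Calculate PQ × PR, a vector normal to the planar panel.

PQ = (0, 5, 3)
PR = (-5, 3, 5)
i: 5·5 - 3·3 = 25 - 9 = 16
j: 3·(-5) - 0·5 = -15 - 0 = -15
k: 0·3 - 5·(-5) = 0 - (-25) = 25
PQ × PR = (16, -15, 25)

(16, -15, 25)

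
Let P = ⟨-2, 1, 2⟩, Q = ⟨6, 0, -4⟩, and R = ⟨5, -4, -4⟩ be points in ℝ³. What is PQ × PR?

(-24, 6, -33)

PQ = (8, -1, -6)
PR = (7, -5, -6)
i: (-1)·(-6) - (-6)·(-5) = 6 - 30 = -24
j: (-6)·7 - 8·(-6) = -42 - (-48) = 6
k: 8·(-5) - (-1)·7 = -40 - (-7) = -33
PQ × PR = (-24, 6, -33)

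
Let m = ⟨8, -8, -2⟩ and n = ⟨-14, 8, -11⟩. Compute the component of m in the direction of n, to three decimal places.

-7.890

m · n = 8·(-14) + (-8)·8 + (-2)·(-11) = -112 - 64 + 22 = -154
|n| = √(196 + 64 + 121) = √381 ≈ 19.5192
comp_n m = -154 / √381 ≈ -7.890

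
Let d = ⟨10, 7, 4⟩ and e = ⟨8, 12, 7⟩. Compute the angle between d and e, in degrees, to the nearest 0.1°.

21.2

d · e = 10·8 + 7·12 + 4·7 = 80 + 84 + 28 = 192
|d|² = 100 + 49 + 16 = 165,  |d| = √165 ≈ 12.845233
|e|² = 64 + 144 + 49 = 257,  |e| = √257 ≈ 16.031220
cos θ = 192 / (12.845233 · 16.031220) ≈ 0.93238
θ = arccos(0.93238) ≈ 21.2°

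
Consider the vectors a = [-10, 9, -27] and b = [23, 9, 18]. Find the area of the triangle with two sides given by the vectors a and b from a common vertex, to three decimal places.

334.184

i: 9·18 - (-27)·9 = 162 - (-243) = 405
j: (-27)·23 - (-10)·18 = -621 - (-180) = -441
k: (-10)·9 - 9·23 = -90 - 207 = -297
a × b = (405, -441, -297)
|a × b| = √(405² + (-441)² + (-297)²) = √446715 ≈ 668.3674
area = ½ · 668.3674 ≈ 334.184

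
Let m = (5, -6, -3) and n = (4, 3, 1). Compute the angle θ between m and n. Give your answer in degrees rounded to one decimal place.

91.3

m · n = 5·4 + (-6)·3 + (-3)·1 = 20 - 18 - 3 = -1
|m|² = 25 + 36 + 9 = 70,  |m| = √70 ≈ 8.366600
|n|² = 16 + 9 + 1 = 26,  |n| = √26 ≈ 5.099020
cos θ = -1 / (8.366600 · 5.099020) ≈ -0.02344
θ = arccos(-0.02344) ≈ 91.3°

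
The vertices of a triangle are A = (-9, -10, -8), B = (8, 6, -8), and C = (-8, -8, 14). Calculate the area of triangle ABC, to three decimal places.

256.955

AB = (17, 16, 0),  AC = (1, 2, 22)
i: 16·22 - 0·2 = 352 - 0 = 352
j: 0·1 - 17·22 = 0 - 374 = -374
k: 17·2 - 16·1 = 34 - 16 = 18
AB × AC = (352, -374, 18)
|AB × AC| = √264104 ≈ 513.9105
area = ½ · 513.9105 ≈ 256.955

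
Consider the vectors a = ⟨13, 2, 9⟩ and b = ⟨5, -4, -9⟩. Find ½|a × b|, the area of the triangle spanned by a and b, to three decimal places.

87.195

i: 2·(-9) - 9·(-4) = -18 - (-36) = 18
j: 9·5 - 13·(-9) = 45 - (-117) = 162
k: 13·(-4) - 2·5 = -52 - 10 = -62
a × b = (18, 162, -62)
|a × b| = √(18² + 162² + (-62)²) = √30412 ≈ 174.3904
area = ½ · 174.3904 ≈ 87.195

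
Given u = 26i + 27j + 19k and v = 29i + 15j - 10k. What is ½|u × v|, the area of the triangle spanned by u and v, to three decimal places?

i: 27·(-10) - 19·15 = -270 - 285 = -555
j: 19·29 - 26·(-10) = 551 - (-260) = 811
k: 26·15 - 27·29 = 390 - 783 = -393
u × v = (-555, 811, -393)
|u × v| = √((-555)² + 811² + (-393)²) = √1120195 ≈ 1058.3926
area = ½ · 1058.3926 ≈ 529.196

529.196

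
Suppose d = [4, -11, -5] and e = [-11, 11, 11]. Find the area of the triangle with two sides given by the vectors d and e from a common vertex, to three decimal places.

i: (-11)·11 - (-5)·11 = -121 - (-55) = -66
j: (-5)·(-11) - 4·11 = 55 - 44 = 11
k: 4·11 - (-11)·(-11) = 44 - 121 = -77
d × e = (-66, 11, -77)
|d × e| = √((-66)² + 11² + (-77)²) = √10406 ≈ 102.0098
area = ½ · 102.0098 ≈ 51.005

51.005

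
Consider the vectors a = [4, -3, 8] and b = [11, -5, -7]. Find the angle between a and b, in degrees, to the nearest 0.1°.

a · b = 4·11 + (-3)·(-5) + 8·(-7) = 44 + 15 - 56 = 3
|a|² = 16 + 9 + 64 = 89,  |a| = √89 ≈ 9.433981
|b|² = 121 + 25 + 49 = 195,  |b| = √195 ≈ 13.964240
cos θ = 3 / (9.433981 · 13.964240) ≈ 0.02277
θ = arccos(0.02277) ≈ 88.7°

88.7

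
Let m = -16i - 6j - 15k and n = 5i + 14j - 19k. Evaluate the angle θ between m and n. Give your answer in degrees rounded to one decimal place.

m · n = (-16)·5 + (-6)·14 + (-15)·(-19) = -80 - 84 + 285 = 121
|m|² = 256 + 36 + 225 = 517,  |m| = √517 ≈ 22.737634
|n|² = 25 + 196 + 361 = 582,  |n| = √582 ≈ 24.124676
cos θ = 121 / (22.737634 · 24.124676) ≈ 0.22059
θ = arccos(0.22059) ≈ 77.3°

77.3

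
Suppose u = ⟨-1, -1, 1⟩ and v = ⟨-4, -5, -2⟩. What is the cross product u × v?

i: (-1)·(-2) - 1·(-5) = 2 - (-5) = 7
j: 1·(-4) - (-1)·(-2) = -4 - 2 = -6
k: (-1)·(-5) - (-1)·(-4) = 5 - 4 = 1
u × v = (7, -6, 1)

(7, -6, 1)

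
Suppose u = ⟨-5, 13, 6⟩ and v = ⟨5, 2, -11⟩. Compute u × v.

(-155, -25, -75)

i: 13·(-11) - 6·2 = -143 - 12 = -155
j: 6·5 - (-5)·(-11) = 30 - 55 = -25
k: (-5)·2 - 13·5 = -10 - 65 = -75
u × v = (-155, -25, -75)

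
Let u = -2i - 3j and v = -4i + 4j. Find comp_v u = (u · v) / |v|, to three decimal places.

-0.707

u · v = (-2)·(-4) + (-3)·4 = 8 - 12 = -4
|v| = √(16 + 16) = √32 ≈ 5.6569
comp_v u = -4 / √32 ≈ -0.707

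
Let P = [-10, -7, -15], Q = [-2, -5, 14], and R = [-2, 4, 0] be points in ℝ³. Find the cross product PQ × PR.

PQ = (8, 2, 29)
PR = (8, 11, 15)
i: 2·15 - 29·11 = 30 - 319 = -289
j: 29·8 - 8·15 = 232 - 120 = 112
k: 8·11 - 2·8 = 88 - 16 = 72
PQ × PR = (-289, 112, 72)

(-289, 112, 72)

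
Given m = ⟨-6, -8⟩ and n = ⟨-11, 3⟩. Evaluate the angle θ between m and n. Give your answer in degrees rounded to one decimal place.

m · n = (-6)·(-11) + (-8)·3 = 66 - 24 = 42
|m|² = 36 + 64 = 100,  |m| = √100 ≈ 10.000000
|n|² = 121 + 9 = 130,  |n| = √130 ≈ 11.401754
cos θ = 42 / (10.000000 · 11.401754) ≈ 0.36836
θ = arccos(0.36836) ≈ 68.4°

68.4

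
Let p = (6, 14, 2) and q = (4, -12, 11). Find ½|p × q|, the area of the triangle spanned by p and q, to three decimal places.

113.393

i: 14·11 - 2·(-12) = 154 - (-24) = 178
j: 2·4 - 6·11 = 8 - 66 = -58
k: 6·(-12) - 14·4 = -72 - 56 = -128
p × q = (178, -58, -128)
|p × q| = √(178² + (-58)² + (-128)²) = √51432 ≈ 226.7862
area = ½ · 226.7862 ≈ 113.393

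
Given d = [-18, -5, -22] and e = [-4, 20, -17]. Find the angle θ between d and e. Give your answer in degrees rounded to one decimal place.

d · e = (-18)·(-4) + (-5)·20 + (-22)·(-17) = 72 - 100 + 374 = 346
|d|² = 324 + 25 + 484 = 833,  |d| = √833 ≈ 28.861739
|e|² = 16 + 400 + 289 = 705,  |e| = √705 ≈ 26.551836
cos θ = 346 / (28.861739 · 26.551836) ≈ 0.45150
θ = arccos(0.45150) ≈ 63.2°

63.2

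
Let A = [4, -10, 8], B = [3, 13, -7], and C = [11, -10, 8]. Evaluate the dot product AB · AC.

AB = B − A = (-1, 23, -15)
AC = C − A = (7, 0, 0)
AB · AC = (-1)·7 + 23·0 + (-15)·0 = -7 + 0 + 0 = -7

-7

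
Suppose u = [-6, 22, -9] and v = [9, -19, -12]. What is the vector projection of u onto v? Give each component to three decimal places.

(-5.590, 11.802, 7.454)

u · v = (-6)·9 + 22·(-19) + (-9)·(-12) = -54 - 418 + 108 = -364
|v|² = 81 + 361 + 144 = 586
proj_v u = (-364/586) · (9, -19, -12) ≈ (-5.590, 11.802, 7.454)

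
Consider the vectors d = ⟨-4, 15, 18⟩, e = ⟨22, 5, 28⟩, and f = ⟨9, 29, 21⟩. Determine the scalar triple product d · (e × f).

e × f:
i: 5·21 - 28·29 = 105 - 812 = -707
j: 28·9 - 22·21 = 252 - 462 = -210
k: 22·29 - 5·9 = 638 - 45 = 593
e × f = (-707, -210, 593)
d · (e × f) = (-4)·(-707) + 15·(-210) + 18·593 = 2828 - 3150 + 10674 = 10352

10352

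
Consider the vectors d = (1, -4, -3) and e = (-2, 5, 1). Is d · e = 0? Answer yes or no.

d · e = 1·(-2) + (-4)·5 + (-3)·1 = -2 - 20 - 3 = -25
Nonzero, so the vectors are not orthogonal.

no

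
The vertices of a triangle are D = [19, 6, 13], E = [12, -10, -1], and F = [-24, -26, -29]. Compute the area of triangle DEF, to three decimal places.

DE = (-7, -16, -14),  DF = (-43, -32, -42)
i: (-16)·(-42) - (-14)·(-32) = 672 - 448 = 224
j: (-14)·(-43) - (-7)·(-42) = 602 - 294 = 308
k: (-7)·(-32) - (-16)·(-43) = 224 - 688 = -464
DE × DF = (224, 308, -464)
|DE × DF| = √360336 ≈ 600.2799
area = ½ · 600.2799 ≈ 300.140

300.140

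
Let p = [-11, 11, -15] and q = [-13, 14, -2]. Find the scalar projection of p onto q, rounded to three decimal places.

p · q = (-11)·(-13) + 11·14 + (-15)·(-2) = 143 + 154 + 30 = 327
|q| = √(169 + 196 + 4) = √369 ≈ 19.2094
comp_q p = 327 / √369 ≈ 17.023

17.023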